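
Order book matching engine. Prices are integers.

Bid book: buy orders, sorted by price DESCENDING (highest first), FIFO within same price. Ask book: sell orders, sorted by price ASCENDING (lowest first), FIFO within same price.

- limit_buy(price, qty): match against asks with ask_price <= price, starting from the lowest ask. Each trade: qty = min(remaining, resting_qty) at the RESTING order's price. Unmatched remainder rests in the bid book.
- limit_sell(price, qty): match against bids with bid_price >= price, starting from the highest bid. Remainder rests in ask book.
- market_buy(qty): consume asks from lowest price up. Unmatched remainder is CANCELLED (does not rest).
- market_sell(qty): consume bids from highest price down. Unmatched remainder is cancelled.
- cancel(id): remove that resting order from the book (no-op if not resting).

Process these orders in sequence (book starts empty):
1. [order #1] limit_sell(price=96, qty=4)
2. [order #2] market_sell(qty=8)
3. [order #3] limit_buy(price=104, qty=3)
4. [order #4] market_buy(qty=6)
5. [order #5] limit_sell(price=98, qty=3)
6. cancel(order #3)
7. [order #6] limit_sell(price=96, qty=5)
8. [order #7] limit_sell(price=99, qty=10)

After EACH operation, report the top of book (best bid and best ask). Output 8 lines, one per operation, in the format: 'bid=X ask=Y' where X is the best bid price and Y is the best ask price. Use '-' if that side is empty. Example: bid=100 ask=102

After op 1 [order #1] limit_sell(price=96, qty=4): fills=none; bids=[-] asks=[#1:4@96]
After op 2 [order #2] market_sell(qty=8): fills=none; bids=[-] asks=[#1:4@96]
After op 3 [order #3] limit_buy(price=104, qty=3): fills=#3x#1:3@96; bids=[-] asks=[#1:1@96]
After op 4 [order #4] market_buy(qty=6): fills=#4x#1:1@96; bids=[-] asks=[-]
After op 5 [order #5] limit_sell(price=98, qty=3): fills=none; bids=[-] asks=[#5:3@98]
After op 6 cancel(order #3): fills=none; bids=[-] asks=[#5:3@98]
After op 7 [order #6] limit_sell(price=96, qty=5): fills=none; bids=[-] asks=[#6:5@96 #5:3@98]
After op 8 [order #7] limit_sell(price=99, qty=10): fills=none; bids=[-] asks=[#6:5@96 #5:3@98 #7:10@99]

Answer: bid=- ask=96
bid=- ask=96
bid=- ask=96
bid=- ask=-
bid=- ask=98
bid=- ask=98
bid=- ask=96
bid=- ask=96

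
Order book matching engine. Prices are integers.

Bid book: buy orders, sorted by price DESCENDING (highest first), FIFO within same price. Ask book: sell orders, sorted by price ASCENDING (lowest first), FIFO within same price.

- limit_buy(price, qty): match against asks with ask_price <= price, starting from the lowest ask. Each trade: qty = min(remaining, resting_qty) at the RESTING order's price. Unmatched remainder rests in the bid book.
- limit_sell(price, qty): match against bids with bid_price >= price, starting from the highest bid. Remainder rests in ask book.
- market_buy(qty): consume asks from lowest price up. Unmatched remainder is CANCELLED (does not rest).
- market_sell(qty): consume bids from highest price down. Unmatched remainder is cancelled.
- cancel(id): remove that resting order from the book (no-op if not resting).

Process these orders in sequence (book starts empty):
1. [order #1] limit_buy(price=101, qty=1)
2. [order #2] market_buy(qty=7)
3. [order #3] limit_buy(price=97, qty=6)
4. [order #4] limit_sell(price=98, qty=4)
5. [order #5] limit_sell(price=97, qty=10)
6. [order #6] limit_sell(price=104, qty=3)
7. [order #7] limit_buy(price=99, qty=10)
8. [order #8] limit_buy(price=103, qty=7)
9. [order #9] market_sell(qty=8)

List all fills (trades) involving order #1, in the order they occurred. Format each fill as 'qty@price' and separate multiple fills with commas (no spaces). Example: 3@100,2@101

After op 1 [order #1] limit_buy(price=101, qty=1): fills=none; bids=[#1:1@101] asks=[-]
After op 2 [order #2] market_buy(qty=7): fills=none; bids=[#1:1@101] asks=[-]
After op 3 [order #3] limit_buy(price=97, qty=6): fills=none; bids=[#1:1@101 #3:6@97] asks=[-]
After op 4 [order #4] limit_sell(price=98, qty=4): fills=#1x#4:1@101; bids=[#3:6@97] asks=[#4:3@98]
After op 5 [order #5] limit_sell(price=97, qty=10): fills=#3x#5:6@97; bids=[-] asks=[#5:4@97 #4:3@98]
After op 6 [order #6] limit_sell(price=104, qty=3): fills=none; bids=[-] asks=[#5:4@97 #4:3@98 #6:3@104]
After op 7 [order #7] limit_buy(price=99, qty=10): fills=#7x#5:4@97 #7x#4:3@98; bids=[#7:3@99] asks=[#6:3@104]
After op 8 [order #8] limit_buy(price=103, qty=7): fills=none; bids=[#8:7@103 #7:3@99] asks=[#6:3@104]
After op 9 [order #9] market_sell(qty=8): fills=#8x#9:7@103 #7x#9:1@99; bids=[#7:2@99] asks=[#6:3@104]

Answer: 1@101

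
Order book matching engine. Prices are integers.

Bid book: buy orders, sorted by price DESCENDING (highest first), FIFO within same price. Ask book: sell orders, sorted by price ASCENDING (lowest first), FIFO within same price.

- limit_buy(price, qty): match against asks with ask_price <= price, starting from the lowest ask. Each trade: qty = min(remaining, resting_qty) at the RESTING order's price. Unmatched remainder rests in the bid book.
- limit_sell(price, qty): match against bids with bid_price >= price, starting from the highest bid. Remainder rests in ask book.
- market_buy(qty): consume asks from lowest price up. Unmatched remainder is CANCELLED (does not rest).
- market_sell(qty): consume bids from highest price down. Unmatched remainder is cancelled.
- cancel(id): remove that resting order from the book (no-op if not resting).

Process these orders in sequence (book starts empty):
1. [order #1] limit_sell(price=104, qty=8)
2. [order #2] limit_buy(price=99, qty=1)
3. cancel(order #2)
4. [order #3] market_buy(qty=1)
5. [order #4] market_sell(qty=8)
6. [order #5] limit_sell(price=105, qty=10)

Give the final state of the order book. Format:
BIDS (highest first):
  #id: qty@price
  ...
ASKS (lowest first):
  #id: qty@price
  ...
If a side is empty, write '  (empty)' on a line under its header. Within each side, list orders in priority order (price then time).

Answer: BIDS (highest first):
  (empty)
ASKS (lowest first):
  #1: 7@104
  #5: 10@105

Derivation:
After op 1 [order #1] limit_sell(price=104, qty=8): fills=none; bids=[-] asks=[#1:8@104]
After op 2 [order #2] limit_buy(price=99, qty=1): fills=none; bids=[#2:1@99] asks=[#1:8@104]
After op 3 cancel(order #2): fills=none; bids=[-] asks=[#1:8@104]
After op 4 [order #3] market_buy(qty=1): fills=#3x#1:1@104; bids=[-] asks=[#1:7@104]
After op 5 [order #4] market_sell(qty=8): fills=none; bids=[-] asks=[#1:7@104]
After op 6 [order #5] limit_sell(price=105, qty=10): fills=none; bids=[-] asks=[#1:7@104 #5:10@105]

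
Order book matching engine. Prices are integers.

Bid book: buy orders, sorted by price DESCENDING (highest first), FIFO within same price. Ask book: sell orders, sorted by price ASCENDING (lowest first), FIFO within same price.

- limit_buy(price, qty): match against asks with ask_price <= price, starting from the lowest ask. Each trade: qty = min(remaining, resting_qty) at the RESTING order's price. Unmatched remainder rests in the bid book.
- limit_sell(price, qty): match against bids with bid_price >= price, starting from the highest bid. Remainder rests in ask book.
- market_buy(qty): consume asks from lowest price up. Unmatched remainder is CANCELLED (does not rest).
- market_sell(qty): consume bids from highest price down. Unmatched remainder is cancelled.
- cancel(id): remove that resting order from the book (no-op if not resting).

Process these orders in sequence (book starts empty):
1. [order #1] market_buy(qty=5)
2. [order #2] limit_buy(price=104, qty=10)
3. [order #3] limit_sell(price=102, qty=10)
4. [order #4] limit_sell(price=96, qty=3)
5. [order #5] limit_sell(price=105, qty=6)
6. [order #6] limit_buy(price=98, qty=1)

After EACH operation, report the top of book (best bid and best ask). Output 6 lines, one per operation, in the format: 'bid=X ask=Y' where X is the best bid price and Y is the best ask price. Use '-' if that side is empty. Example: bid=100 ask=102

Answer: bid=- ask=-
bid=104 ask=-
bid=- ask=-
bid=- ask=96
bid=- ask=96
bid=- ask=96

Derivation:
After op 1 [order #1] market_buy(qty=5): fills=none; bids=[-] asks=[-]
After op 2 [order #2] limit_buy(price=104, qty=10): fills=none; bids=[#2:10@104] asks=[-]
After op 3 [order #3] limit_sell(price=102, qty=10): fills=#2x#3:10@104; bids=[-] asks=[-]
After op 4 [order #4] limit_sell(price=96, qty=3): fills=none; bids=[-] asks=[#4:3@96]
After op 5 [order #5] limit_sell(price=105, qty=6): fills=none; bids=[-] asks=[#4:3@96 #5:6@105]
After op 6 [order #6] limit_buy(price=98, qty=1): fills=#6x#4:1@96; bids=[-] asks=[#4:2@96 #5:6@105]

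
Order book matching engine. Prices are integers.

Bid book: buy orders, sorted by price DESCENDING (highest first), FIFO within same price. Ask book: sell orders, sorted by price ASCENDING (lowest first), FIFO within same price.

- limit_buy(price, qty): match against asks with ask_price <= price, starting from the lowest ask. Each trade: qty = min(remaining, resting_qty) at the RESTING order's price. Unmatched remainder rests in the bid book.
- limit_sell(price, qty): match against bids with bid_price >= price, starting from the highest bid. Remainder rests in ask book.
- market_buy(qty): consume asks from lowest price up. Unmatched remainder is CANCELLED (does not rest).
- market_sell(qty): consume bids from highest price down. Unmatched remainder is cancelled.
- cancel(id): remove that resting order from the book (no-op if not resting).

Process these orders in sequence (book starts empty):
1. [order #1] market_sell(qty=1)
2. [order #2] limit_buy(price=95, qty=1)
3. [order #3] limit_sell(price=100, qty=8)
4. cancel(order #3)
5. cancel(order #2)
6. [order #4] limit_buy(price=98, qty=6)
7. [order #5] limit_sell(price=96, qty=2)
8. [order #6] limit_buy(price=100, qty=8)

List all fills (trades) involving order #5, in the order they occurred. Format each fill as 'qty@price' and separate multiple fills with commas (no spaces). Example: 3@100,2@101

Answer: 2@98

Derivation:
After op 1 [order #1] market_sell(qty=1): fills=none; bids=[-] asks=[-]
After op 2 [order #2] limit_buy(price=95, qty=1): fills=none; bids=[#2:1@95] asks=[-]
After op 3 [order #3] limit_sell(price=100, qty=8): fills=none; bids=[#2:1@95] asks=[#3:8@100]
After op 4 cancel(order #3): fills=none; bids=[#2:1@95] asks=[-]
After op 5 cancel(order #2): fills=none; bids=[-] asks=[-]
After op 6 [order #4] limit_buy(price=98, qty=6): fills=none; bids=[#4:6@98] asks=[-]
After op 7 [order #5] limit_sell(price=96, qty=2): fills=#4x#5:2@98; bids=[#4:4@98] asks=[-]
After op 8 [order #6] limit_buy(price=100, qty=8): fills=none; bids=[#6:8@100 #4:4@98] asks=[-]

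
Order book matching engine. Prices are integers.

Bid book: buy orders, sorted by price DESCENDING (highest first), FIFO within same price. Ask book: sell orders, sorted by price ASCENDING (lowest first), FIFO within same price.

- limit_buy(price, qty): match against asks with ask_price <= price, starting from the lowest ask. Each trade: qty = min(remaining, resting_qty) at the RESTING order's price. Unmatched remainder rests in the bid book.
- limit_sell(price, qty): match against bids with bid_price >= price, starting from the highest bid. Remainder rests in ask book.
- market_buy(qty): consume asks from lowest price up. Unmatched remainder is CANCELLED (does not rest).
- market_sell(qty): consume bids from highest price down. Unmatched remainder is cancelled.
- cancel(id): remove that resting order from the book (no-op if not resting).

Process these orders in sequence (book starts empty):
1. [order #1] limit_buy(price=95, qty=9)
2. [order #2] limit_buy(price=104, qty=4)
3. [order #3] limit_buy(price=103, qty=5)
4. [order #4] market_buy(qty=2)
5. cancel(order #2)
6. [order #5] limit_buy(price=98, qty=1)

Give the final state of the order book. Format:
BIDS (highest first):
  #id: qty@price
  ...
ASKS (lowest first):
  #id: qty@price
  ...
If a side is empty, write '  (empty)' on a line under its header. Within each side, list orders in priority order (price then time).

Answer: BIDS (highest first):
  #3: 5@103
  #5: 1@98
  #1: 9@95
ASKS (lowest first):
  (empty)

Derivation:
After op 1 [order #1] limit_buy(price=95, qty=9): fills=none; bids=[#1:9@95] asks=[-]
After op 2 [order #2] limit_buy(price=104, qty=4): fills=none; bids=[#2:4@104 #1:9@95] asks=[-]
After op 3 [order #3] limit_buy(price=103, qty=5): fills=none; bids=[#2:4@104 #3:5@103 #1:9@95] asks=[-]
After op 4 [order #4] market_buy(qty=2): fills=none; bids=[#2:4@104 #3:5@103 #1:9@95] asks=[-]
After op 5 cancel(order #2): fills=none; bids=[#3:5@103 #1:9@95] asks=[-]
After op 6 [order #5] limit_buy(price=98, qty=1): fills=none; bids=[#3:5@103 #5:1@98 #1:9@95] asks=[-]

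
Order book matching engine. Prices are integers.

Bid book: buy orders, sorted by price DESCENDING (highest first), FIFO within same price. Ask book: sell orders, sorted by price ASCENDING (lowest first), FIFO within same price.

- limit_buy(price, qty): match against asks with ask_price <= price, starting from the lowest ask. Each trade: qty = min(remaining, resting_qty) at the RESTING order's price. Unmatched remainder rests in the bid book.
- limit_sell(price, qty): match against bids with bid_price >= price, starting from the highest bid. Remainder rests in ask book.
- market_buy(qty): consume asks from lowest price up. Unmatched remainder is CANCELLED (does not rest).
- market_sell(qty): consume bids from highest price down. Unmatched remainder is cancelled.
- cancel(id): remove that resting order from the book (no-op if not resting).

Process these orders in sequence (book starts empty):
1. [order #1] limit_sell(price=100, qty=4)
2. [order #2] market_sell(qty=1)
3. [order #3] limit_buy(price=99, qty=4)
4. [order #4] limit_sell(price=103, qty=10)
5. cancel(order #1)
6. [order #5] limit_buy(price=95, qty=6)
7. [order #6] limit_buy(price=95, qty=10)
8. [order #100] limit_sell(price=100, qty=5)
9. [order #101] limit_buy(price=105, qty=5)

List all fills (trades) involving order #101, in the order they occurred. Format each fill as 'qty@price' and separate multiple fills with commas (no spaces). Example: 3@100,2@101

Answer: 5@100

Derivation:
After op 1 [order #1] limit_sell(price=100, qty=4): fills=none; bids=[-] asks=[#1:4@100]
After op 2 [order #2] market_sell(qty=1): fills=none; bids=[-] asks=[#1:4@100]
After op 3 [order #3] limit_buy(price=99, qty=4): fills=none; bids=[#3:4@99] asks=[#1:4@100]
After op 4 [order #4] limit_sell(price=103, qty=10): fills=none; bids=[#3:4@99] asks=[#1:4@100 #4:10@103]
After op 5 cancel(order #1): fills=none; bids=[#3:4@99] asks=[#4:10@103]
After op 6 [order #5] limit_buy(price=95, qty=6): fills=none; bids=[#3:4@99 #5:6@95] asks=[#4:10@103]
After op 7 [order #6] limit_buy(price=95, qty=10): fills=none; bids=[#3:4@99 #5:6@95 #6:10@95] asks=[#4:10@103]
After op 8 [order #100] limit_sell(price=100, qty=5): fills=none; bids=[#3:4@99 #5:6@95 #6:10@95] asks=[#100:5@100 #4:10@103]
After op 9 [order #101] limit_buy(price=105, qty=5): fills=#101x#100:5@100; bids=[#3:4@99 #5:6@95 #6:10@95] asks=[#4:10@103]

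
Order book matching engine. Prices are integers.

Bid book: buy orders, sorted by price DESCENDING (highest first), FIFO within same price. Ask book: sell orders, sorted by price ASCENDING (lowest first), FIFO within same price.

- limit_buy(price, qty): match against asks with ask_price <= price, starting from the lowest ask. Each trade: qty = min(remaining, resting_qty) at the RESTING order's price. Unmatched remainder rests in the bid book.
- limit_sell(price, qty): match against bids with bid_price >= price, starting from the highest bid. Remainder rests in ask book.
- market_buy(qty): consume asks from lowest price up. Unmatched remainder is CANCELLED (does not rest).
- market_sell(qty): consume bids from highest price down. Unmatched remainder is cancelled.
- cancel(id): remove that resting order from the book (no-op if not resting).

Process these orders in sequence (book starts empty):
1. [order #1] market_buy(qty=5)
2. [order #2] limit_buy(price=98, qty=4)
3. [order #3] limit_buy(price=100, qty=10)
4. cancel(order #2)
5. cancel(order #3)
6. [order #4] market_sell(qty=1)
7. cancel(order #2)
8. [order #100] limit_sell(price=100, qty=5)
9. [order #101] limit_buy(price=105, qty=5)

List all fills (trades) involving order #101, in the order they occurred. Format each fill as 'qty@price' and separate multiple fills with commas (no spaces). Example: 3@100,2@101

After op 1 [order #1] market_buy(qty=5): fills=none; bids=[-] asks=[-]
After op 2 [order #2] limit_buy(price=98, qty=4): fills=none; bids=[#2:4@98] asks=[-]
After op 3 [order #3] limit_buy(price=100, qty=10): fills=none; bids=[#3:10@100 #2:4@98] asks=[-]
After op 4 cancel(order #2): fills=none; bids=[#3:10@100] asks=[-]
After op 5 cancel(order #3): fills=none; bids=[-] asks=[-]
After op 6 [order #4] market_sell(qty=1): fills=none; bids=[-] asks=[-]
After op 7 cancel(order #2): fills=none; bids=[-] asks=[-]
After op 8 [order #100] limit_sell(price=100, qty=5): fills=none; bids=[-] asks=[#100:5@100]
After op 9 [order #101] limit_buy(price=105, qty=5): fills=#101x#100:5@100; bids=[-] asks=[-]

Answer: 5@100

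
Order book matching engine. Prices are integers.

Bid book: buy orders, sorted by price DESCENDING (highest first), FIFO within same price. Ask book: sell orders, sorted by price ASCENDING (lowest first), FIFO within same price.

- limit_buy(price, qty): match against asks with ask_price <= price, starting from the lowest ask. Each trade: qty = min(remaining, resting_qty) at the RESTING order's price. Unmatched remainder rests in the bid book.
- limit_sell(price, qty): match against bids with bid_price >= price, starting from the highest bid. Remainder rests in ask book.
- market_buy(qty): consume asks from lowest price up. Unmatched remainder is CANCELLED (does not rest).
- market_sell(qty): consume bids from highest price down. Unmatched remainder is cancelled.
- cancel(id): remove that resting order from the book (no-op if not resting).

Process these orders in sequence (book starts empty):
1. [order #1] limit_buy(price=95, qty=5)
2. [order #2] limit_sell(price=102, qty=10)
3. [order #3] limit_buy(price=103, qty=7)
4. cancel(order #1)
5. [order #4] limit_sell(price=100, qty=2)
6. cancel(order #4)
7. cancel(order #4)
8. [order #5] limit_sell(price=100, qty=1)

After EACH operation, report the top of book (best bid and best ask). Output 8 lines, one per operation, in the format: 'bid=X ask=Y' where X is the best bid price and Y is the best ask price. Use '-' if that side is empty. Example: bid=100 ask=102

Answer: bid=95 ask=-
bid=95 ask=102
bid=95 ask=102
bid=- ask=102
bid=- ask=100
bid=- ask=102
bid=- ask=102
bid=- ask=100

Derivation:
After op 1 [order #1] limit_buy(price=95, qty=5): fills=none; bids=[#1:5@95] asks=[-]
After op 2 [order #2] limit_sell(price=102, qty=10): fills=none; bids=[#1:5@95] asks=[#2:10@102]
After op 3 [order #3] limit_buy(price=103, qty=7): fills=#3x#2:7@102; bids=[#1:5@95] asks=[#2:3@102]
After op 4 cancel(order #1): fills=none; bids=[-] asks=[#2:3@102]
After op 5 [order #4] limit_sell(price=100, qty=2): fills=none; bids=[-] asks=[#4:2@100 #2:3@102]
After op 6 cancel(order #4): fills=none; bids=[-] asks=[#2:3@102]
After op 7 cancel(order #4): fills=none; bids=[-] asks=[#2:3@102]
After op 8 [order #5] limit_sell(price=100, qty=1): fills=none; bids=[-] asks=[#5:1@100 #2:3@102]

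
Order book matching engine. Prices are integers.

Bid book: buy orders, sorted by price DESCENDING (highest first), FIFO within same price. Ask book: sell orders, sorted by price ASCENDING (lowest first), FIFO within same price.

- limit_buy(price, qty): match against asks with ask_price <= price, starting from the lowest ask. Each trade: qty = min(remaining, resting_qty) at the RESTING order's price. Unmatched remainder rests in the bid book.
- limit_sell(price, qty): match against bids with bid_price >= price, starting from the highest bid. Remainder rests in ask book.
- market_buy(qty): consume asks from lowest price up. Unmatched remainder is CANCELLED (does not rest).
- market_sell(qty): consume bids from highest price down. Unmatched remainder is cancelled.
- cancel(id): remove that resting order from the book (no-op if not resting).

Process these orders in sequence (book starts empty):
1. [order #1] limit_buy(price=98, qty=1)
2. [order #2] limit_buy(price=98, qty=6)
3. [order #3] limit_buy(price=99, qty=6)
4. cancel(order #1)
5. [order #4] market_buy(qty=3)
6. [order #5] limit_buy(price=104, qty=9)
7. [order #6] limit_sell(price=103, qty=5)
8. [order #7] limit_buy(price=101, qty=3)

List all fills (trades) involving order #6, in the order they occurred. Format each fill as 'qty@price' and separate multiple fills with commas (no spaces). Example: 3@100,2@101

After op 1 [order #1] limit_buy(price=98, qty=1): fills=none; bids=[#1:1@98] asks=[-]
After op 2 [order #2] limit_buy(price=98, qty=6): fills=none; bids=[#1:1@98 #2:6@98] asks=[-]
After op 3 [order #3] limit_buy(price=99, qty=6): fills=none; bids=[#3:6@99 #1:1@98 #2:6@98] asks=[-]
After op 4 cancel(order #1): fills=none; bids=[#3:6@99 #2:6@98] asks=[-]
After op 5 [order #4] market_buy(qty=3): fills=none; bids=[#3:6@99 #2:6@98] asks=[-]
After op 6 [order #5] limit_buy(price=104, qty=9): fills=none; bids=[#5:9@104 #3:6@99 #2:6@98] asks=[-]
After op 7 [order #6] limit_sell(price=103, qty=5): fills=#5x#6:5@104; bids=[#5:4@104 #3:6@99 #2:6@98] asks=[-]
After op 8 [order #7] limit_buy(price=101, qty=3): fills=none; bids=[#5:4@104 #7:3@101 #3:6@99 #2:6@98] asks=[-]

Answer: 5@104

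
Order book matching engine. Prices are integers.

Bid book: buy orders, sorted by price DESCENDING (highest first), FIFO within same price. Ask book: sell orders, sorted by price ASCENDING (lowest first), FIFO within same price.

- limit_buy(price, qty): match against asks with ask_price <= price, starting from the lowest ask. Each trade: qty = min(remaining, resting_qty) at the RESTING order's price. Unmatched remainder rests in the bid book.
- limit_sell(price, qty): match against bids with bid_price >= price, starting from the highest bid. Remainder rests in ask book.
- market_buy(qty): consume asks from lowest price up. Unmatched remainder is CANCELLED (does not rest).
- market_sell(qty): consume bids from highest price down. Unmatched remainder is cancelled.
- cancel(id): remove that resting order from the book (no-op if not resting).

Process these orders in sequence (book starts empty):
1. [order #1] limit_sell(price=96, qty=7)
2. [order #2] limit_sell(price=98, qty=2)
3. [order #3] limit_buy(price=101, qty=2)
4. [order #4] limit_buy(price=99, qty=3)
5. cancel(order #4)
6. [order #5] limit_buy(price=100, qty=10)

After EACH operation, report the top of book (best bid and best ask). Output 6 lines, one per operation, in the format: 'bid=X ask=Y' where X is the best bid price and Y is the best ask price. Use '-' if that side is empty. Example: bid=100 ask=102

After op 1 [order #1] limit_sell(price=96, qty=7): fills=none; bids=[-] asks=[#1:7@96]
After op 2 [order #2] limit_sell(price=98, qty=2): fills=none; bids=[-] asks=[#1:7@96 #2:2@98]
After op 3 [order #3] limit_buy(price=101, qty=2): fills=#3x#1:2@96; bids=[-] asks=[#1:5@96 #2:2@98]
After op 4 [order #4] limit_buy(price=99, qty=3): fills=#4x#1:3@96; bids=[-] asks=[#1:2@96 #2:2@98]
After op 5 cancel(order #4): fills=none; bids=[-] asks=[#1:2@96 #2:2@98]
After op 6 [order #5] limit_buy(price=100, qty=10): fills=#5x#1:2@96 #5x#2:2@98; bids=[#5:6@100] asks=[-]

Answer: bid=- ask=96
bid=- ask=96
bid=- ask=96
bid=- ask=96
bid=- ask=96
bid=100 ask=-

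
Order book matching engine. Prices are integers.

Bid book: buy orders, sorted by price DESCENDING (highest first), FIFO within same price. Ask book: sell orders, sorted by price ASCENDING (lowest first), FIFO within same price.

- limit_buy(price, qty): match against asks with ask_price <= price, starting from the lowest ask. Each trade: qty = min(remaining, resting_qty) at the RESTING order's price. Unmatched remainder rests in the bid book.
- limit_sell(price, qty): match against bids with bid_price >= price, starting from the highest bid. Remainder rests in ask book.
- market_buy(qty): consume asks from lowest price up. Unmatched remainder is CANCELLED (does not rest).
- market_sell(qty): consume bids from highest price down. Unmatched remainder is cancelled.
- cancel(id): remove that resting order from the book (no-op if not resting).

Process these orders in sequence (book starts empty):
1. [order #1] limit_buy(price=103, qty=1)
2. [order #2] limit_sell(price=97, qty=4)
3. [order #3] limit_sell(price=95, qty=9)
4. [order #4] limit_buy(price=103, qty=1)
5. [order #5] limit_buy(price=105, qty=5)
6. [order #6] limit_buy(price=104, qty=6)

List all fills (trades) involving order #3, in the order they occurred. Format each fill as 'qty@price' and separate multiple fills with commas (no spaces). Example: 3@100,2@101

After op 1 [order #1] limit_buy(price=103, qty=1): fills=none; bids=[#1:1@103] asks=[-]
After op 2 [order #2] limit_sell(price=97, qty=4): fills=#1x#2:1@103; bids=[-] asks=[#2:3@97]
After op 3 [order #3] limit_sell(price=95, qty=9): fills=none; bids=[-] asks=[#3:9@95 #2:3@97]
After op 4 [order #4] limit_buy(price=103, qty=1): fills=#4x#3:1@95; bids=[-] asks=[#3:8@95 #2:3@97]
After op 5 [order #5] limit_buy(price=105, qty=5): fills=#5x#3:5@95; bids=[-] asks=[#3:3@95 #2:3@97]
After op 6 [order #6] limit_buy(price=104, qty=6): fills=#6x#3:3@95 #6x#2:3@97; bids=[-] asks=[-]

Answer: 1@95,5@95,3@95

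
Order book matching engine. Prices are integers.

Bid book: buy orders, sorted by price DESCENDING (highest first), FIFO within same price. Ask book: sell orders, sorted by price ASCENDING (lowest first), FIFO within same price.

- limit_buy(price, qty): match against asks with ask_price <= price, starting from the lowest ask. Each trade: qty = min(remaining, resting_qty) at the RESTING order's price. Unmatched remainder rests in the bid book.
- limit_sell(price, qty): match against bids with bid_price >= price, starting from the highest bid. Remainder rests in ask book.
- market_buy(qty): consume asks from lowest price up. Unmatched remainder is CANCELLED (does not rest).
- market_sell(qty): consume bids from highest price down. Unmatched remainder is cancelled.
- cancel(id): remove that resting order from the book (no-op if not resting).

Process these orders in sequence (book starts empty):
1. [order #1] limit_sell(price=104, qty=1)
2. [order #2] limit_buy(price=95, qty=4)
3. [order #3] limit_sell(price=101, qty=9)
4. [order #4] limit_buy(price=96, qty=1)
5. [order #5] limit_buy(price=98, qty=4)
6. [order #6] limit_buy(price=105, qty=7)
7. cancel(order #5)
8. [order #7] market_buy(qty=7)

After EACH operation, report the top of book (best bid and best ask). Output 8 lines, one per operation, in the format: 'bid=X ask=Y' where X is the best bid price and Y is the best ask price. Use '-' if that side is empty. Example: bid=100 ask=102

After op 1 [order #1] limit_sell(price=104, qty=1): fills=none; bids=[-] asks=[#1:1@104]
After op 2 [order #2] limit_buy(price=95, qty=4): fills=none; bids=[#2:4@95] asks=[#1:1@104]
After op 3 [order #3] limit_sell(price=101, qty=9): fills=none; bids=[#2:4@95] asks=[#3:9@101 #1:1@104]
After op 4 [order #4] limit_buy(price=96, qty=1): fills=none; bids=[#4:1@96 #2:4@95] asks=[#3:9@101 #1:1@104]
After op 5 [order #5] limit_buy(price=98, qty=4): fills=none; bids=[#5:4@98 #4:1@96 #2:4@95] asks=[#3:9@101 #1:1@104]
After op 6 [order #6] limit_buy(price=105, qty=7): fills=#6x#3:7@101; bids=[#5:4@98 #4:1@96 #2:4@95] asks=[#3:2@101 #1:1@104]
After op 7 cancel(order #5): fills=none; bids=[#4:1@96 #2:4@95] asks=[#3:2@101 #1:1@104]
After op 8 [order #7] market_buy(qty=7): fills=#7x#3:2@101 #7x#1:1@104; bids=[#4:1@96 #2:4@95] asks=[-]

Answer: bid=- ask=104
bid=95 ask=104
bid=95 ask=101
bid=96 ask=101
bid=98 ask=101
bid=98 ask=101
bid=96 ask=101
bid=96 ask=-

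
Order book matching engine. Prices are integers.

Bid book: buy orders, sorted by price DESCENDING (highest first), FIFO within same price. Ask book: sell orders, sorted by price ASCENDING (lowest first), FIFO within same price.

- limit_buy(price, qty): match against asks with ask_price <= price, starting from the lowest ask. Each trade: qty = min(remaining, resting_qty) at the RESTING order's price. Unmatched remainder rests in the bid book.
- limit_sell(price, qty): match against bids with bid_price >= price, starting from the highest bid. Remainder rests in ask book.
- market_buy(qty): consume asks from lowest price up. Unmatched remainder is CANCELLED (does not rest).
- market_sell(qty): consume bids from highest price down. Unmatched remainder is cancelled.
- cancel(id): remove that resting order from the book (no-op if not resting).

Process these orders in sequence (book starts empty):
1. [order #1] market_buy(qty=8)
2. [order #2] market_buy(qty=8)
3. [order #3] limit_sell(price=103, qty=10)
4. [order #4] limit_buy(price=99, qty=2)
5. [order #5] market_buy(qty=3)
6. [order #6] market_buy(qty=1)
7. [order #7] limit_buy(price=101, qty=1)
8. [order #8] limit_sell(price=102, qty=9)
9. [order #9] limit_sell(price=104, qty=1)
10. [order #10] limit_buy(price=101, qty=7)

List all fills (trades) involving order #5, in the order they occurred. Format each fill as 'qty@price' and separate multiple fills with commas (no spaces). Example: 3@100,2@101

Answer: 3@103

Derivation:
After op 1 [order #1] market_buy(qty=8): fills=none; bids=[-] asks=[-]
After op 2 [order #2] market_buy(qty=8): fills=none; bids=[-] asks=[-]
After op 3 [order #3] limit_sell(price=103, qty=10): fills=none; bids=[-] asks=[#3:10@103]
After op 4 [order #4] limit_buy(price=99, qty=2): fills=none; bids=[#4:2@99] asks=[#3:10@103]
After op 5 [order #5] market_buy(qty=3): fills=#5x#3:3@103; bids=[#4:2@99] asks=[#3:7@103]
After op 6 [order #6] market_buy(qty=1): fills=#6x#3:1@103; bids=[#4:2@99] asks=[#3:6@103]
After op 7 [order #7] limit_buy(price=101, qty=1): fills=none; bids=[#7:1@101 #4:2@99] asks=[#3:6@103]
After op 8 [order #8] limit_sell(price=102, qty=9): fills=none; bids=[#7:1@101 #4:2@99] asks=[#8:9@102 #3:6@103]
After op 9 [order #9] limit_sell(price=104, qty=1): fills=none; bids=[#7:1@101 #4:2@99] asks=[#8:9@102 #3:6@103 #9:1@104]
After op 10 [order #10] limit_buy(price=101, qty=7): fills=none; bids=[#7:1@101 #10:7@101 #4:2@99] asks=[#8:9@102 #3:6@103 #9:1@104]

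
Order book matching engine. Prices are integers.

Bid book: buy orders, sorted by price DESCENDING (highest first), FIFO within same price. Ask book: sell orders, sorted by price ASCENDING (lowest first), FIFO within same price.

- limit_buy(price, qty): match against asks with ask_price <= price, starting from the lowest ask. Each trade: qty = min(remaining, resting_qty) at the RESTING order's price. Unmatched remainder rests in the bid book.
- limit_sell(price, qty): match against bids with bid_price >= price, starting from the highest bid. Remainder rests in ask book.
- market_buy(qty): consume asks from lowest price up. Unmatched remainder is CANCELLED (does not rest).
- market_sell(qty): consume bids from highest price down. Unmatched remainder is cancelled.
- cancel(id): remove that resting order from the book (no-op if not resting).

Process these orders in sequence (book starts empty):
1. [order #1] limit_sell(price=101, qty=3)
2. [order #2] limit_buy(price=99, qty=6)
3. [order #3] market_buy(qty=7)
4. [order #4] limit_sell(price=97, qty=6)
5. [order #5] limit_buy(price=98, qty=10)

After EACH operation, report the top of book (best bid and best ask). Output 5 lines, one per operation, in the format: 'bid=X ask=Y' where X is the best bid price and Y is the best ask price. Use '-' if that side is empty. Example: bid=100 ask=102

Answer: bid=- ask=101
bid=99 ask=101
bid=99 ask=-
bid=- ask=-
bid=98 ask=-

Derivation:
After op 1 [order #1] limit_sell(price=101, qty=3): fills=none; bids=[-] asks=[#1:3@101]
After op 2 [order #2] limit_buy(price=99, qty=6): fills=none; bids=[#2:6@99] asks=[#1:3@101]
After op 3 [order #3] market_buy(qty=7): fills=#3x#1:3@101; bids=[#2:6@99] asks=[-]
After op 4 [order #4] limit_sell(price=97, qty=6): fills=#2x#4:6@99; bids=[-] asks=[-]
After op 5 [order #5] limit_buy(price=98, qty=10): fills=none; bids=[#5:10@98] asks=[-]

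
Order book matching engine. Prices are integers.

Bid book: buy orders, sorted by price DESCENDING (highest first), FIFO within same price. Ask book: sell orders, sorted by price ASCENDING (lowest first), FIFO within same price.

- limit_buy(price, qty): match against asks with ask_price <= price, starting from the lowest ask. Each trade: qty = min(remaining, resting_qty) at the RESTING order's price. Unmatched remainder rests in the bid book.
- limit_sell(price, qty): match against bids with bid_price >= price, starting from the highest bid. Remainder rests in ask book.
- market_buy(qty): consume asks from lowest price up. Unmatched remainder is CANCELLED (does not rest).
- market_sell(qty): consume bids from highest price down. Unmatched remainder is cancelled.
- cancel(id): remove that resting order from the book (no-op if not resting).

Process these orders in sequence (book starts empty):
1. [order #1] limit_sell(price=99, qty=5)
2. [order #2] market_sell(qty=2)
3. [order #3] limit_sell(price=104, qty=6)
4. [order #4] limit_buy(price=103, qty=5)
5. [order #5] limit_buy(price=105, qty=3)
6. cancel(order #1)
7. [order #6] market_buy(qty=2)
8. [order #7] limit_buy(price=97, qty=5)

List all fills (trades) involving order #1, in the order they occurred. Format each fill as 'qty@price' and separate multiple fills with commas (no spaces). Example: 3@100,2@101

Answer: 5@99

Derivation:
After op 1 [order #1] limit_sell(price=99, qty=5): fills=none; bids=[-] asks=[#1:5@99]
After op 2 [order #2] market_sell(qty=2): fills=none; bids=[-] asks=[#1:5@99]
After op 3 [order #3] limit_sell(price=104, qty=6): fills=none; bids=[-] asks=[#1:5@99 #3:6@104]
After op 4 [order #4] limit_buy(price=103, qty=5): fills=#4x#1:5@99; bids=[-] asks=[#3:6@104]
After op 5 [order #5] limit_buy(price=105, qty=3): fills=#5x#3:3@104; bids=[-] asks=[#3:3@104]
After op 6 cancel(order #1): fills=none; bids=[-] asks=[#3:3@104]
After op 7 [order #6] market_buy(qty=2): fills=#6x#3:2@104; bids=[-] asks=[#3:1@104]
After op 8 [order #7] limit_buy(price=97, qty=5): fills=none; bids=[#7:5@97] asks=[#3:1@104]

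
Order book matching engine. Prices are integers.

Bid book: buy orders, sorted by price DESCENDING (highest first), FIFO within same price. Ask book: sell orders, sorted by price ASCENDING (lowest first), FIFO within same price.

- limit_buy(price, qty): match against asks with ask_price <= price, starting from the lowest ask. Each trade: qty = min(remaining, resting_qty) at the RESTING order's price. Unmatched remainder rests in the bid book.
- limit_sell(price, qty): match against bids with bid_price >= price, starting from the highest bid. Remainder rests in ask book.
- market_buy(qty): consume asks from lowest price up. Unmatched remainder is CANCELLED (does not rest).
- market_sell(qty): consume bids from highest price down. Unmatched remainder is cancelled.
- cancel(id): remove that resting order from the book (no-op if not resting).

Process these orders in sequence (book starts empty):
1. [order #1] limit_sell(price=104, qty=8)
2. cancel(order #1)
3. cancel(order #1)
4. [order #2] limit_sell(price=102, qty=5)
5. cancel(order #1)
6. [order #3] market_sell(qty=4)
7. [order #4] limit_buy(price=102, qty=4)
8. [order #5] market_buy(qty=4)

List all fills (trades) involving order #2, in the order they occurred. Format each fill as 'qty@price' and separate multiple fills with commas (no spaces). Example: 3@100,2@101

Answer: 4@102,1@102

Derivation:
After op 1 [order #1] limit_sell(price=104, qty=8): fills=none; bids=[-] asks=[#1:8@104]
After op 2 cancel(order #1): fills=none; bids=[-] asks=[-]
After op 3 cancel(order #1): fills=none; bids=[-] asks=[-]
After op 4 [order #2] limit_sell(price=102, qty=5): fills=none; bids=[-] asks=[#2:5@102]
After op 5 cancel(order #1): fills=none; bids=[-] asks=[#2:5@102]
After op 6 [order #3] market_sell(qty=4): fills=none; bids=[-] asks=[#2:5@102]
After op 7 [order #4] limit_buy(price=102, qty=4): fills=#4x#2:4@102; bids=[-] asks=[#2:1@102]
After op 8 [order #5] market_buy(qty=4): fills=#5x#2:1@102; bids=[-] asks=[-]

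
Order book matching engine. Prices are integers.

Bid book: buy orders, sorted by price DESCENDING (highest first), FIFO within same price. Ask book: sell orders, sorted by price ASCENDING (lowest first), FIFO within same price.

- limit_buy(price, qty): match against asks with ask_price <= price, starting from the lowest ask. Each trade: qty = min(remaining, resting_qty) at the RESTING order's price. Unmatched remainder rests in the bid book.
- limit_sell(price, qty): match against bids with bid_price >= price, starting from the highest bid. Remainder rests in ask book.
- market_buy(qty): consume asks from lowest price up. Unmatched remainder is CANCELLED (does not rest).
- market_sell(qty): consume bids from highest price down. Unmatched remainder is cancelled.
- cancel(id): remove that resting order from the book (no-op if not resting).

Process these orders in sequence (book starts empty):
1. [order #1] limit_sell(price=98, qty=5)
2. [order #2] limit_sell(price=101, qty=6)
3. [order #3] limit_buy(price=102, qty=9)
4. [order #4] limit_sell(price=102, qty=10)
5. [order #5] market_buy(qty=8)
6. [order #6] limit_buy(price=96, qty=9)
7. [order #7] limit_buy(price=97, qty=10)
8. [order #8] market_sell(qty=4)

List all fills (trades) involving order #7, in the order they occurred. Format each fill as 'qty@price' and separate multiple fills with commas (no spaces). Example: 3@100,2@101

Answer: 4@97

Derivation:
After op 1 [order #1] limit_sell(price=98, qty=5): fills=none; bids=[-] asks=[#1:5@98]
After op 2 [order #2] limit_sell(price=101, qty=6): fills=none; bids=[-] asks=[#1:5@98 #2:6@101]
After op 3 [order #3] limit_buy(price=102, qty=9): fills=#3x#1:5@98 #3x#2:4@101; bids=[-] asks=[#2:2@101]
After op 4 [order #4] limit_sell(price=102, qty=10): fills=none; bids=[-] asks=[#2:2@101 #4:10@102]
After op 5 [order #5] market_buy(qty=8): fills=#5x#2:2@101 #5x#4:6@102; bids=[-] asks=[#4:4@102]
After op 6 [order #6] limit_buy(price=96, qty=9): fills=none; bids=[#6:9@96] asks=[#4:4@102]
After op 7 [order #7] limit_buy(price=97, qty=10): fills=none; bids=[#7:10@97 #6:9@96] asks=[#4:4@102]
After op 8 [order #8] market_sell(qty=4): fills=#7x#8:4@97; bids=[#7:6@97 #6:9@96] asks=[#4:4@102]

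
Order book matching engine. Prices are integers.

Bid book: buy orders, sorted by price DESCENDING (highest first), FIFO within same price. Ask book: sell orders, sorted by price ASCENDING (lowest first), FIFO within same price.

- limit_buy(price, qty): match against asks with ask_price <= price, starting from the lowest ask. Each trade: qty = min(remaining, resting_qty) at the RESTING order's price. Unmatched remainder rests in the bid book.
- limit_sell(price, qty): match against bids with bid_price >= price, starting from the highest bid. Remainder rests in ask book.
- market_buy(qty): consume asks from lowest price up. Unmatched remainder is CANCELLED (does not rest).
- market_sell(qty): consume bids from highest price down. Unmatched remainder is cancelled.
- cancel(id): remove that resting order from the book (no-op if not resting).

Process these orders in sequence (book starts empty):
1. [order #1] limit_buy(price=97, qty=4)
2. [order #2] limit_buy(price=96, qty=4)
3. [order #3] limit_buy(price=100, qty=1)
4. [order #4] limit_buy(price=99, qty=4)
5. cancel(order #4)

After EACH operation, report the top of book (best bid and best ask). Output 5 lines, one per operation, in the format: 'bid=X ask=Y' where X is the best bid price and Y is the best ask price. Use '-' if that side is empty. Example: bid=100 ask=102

Answer: bid=97 ask=-
bid=97 ask=-
bid=100 ask=-
bid=100 ask=-
bid=100 ask=-

Derivation:
After op 1 [order #1] limit_buy(price=97, qty=4): fills=none; bids=[#1:4@97] asks=[-]
After op 2 [order #2] limit_buy(price=96, qty=4): fills=none; bids=[#1:4@97 #2:4@96] asks=[-]
After op 3 [order #3] limit_buy(price=100, qty=1): fills=none; bids=[#3:1@100 #1:4@97 #2:4@96] asks=[-]
After op 4 [order #4] limit_buy(price=99, qty=4): fills=none; bids=[#3:1@100 #4:4@99 #1:4@97 #2:4@96] asks=[-]
After op 5 cancel(order #4): fills=none; bids=[#3:1@100 #1:4@97 #2:4@96] asks=[-]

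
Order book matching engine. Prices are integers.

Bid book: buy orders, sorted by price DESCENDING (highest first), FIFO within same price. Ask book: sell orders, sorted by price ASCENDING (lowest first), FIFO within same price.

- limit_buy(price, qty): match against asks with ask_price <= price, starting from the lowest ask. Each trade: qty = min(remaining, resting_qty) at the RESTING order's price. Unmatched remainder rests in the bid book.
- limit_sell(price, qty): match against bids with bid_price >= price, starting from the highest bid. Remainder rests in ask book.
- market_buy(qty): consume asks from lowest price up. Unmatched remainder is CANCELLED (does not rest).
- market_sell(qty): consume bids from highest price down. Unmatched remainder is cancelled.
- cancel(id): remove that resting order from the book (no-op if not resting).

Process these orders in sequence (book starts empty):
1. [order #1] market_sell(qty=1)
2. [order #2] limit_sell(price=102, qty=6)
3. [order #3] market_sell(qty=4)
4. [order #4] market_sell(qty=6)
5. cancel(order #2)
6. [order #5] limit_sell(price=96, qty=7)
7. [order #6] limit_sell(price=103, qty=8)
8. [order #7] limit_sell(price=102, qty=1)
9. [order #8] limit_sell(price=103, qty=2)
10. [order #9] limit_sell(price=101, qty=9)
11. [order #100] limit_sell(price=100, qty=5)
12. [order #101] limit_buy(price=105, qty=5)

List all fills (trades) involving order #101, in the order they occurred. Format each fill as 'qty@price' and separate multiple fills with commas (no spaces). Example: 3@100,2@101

Answer: 5@96

Derivation:
After op 1 [order #1] market_sell(qty=1): fills=none; bids=[-] asks=[-]
After op 2 [order #2] limit_sell(price=102, qty=6): fills=none; bids=[-] asks=[#2:6@102]
After op 3 [order #3] market_sell(qty=4): fills=none; bids=[-] asks=[#2:6@102]
After op 4 [order #4] market_sell(qty=6): fills=none; bids=[-] asks=[#2:6@102]
After op 5 cancel(order #2): fills=none; bids=[-] asks=[-]
After op 6 [order #5] limit_sell(price=96, qty=7): fills=none; bids=[-] asks=[#5:7@96]
After op 7 [order #6] limit_sell(price=103, qty=8): fills=none; bids=[-] asks=[#5:7@96 #6:8@103]
After op 8 [order #7] limit_sell(price=102, qty=1): fills=none; bids=[-] asks=[#5:7@96 #7:1@102 #6:8@103]
After op 9 [order #8] limit_sell(price=103, qty=2): fills=none; bids=[-] asks=[#5:7@96 #7:1@102 #6:8@103 #8:2@103]
After op 10 [order #9] limit_sell(price=101, qty=9): fills=none; bids=[-] asks=[#5:7@96 #9:9@101 #7:1@102 #6:8@103 #8:2@103]
After op 11 [order #100] limit_sell(price=100, qty=5): fills=none; bids=[-] asks=[#5:7@96 #100:5@100 #9:9@101 #7:1@102 #6:8@103 #8:2@103]
After op 12 [order #101] limit_buy(price=105, qty=5): fills=#101x#5:5@96; bids=[-] asks=[#5:2@96 #100:5@100 #9:9@101 #7:1@102 #6:8@103 #8:2@103]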